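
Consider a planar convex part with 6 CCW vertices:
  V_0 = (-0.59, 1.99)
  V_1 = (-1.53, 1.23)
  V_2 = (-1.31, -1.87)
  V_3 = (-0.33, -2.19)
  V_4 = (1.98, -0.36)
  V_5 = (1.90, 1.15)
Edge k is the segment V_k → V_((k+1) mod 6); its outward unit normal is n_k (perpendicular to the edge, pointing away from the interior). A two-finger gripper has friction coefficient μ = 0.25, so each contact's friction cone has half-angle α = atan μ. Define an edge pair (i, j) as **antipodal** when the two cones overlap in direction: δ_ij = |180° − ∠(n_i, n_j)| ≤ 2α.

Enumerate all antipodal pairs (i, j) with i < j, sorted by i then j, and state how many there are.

α = atan 0.25 = 14.04°;  2α = 28.07°
n_0 = (-0.6287, +0.7776)
n_1 = (-0.9975, -0.0708)
n_2 = (-0.3104, -0.9506)
n_3 = (+0.6210, -0.7838)
n_4 = (+0.9986, +0.0529)
n_5 = (+0.3197, +0.9475)
  (0,1): δ = 124.90°  ·
  (0,2): δ = 57.04°  ·
  (0,3): δ = 0.57°  ✓
  (0,4): δ = 54.08°  ·
  (0,5): δ = 122.40°  ·
  (1,2): δ = 112.14°  ·
  (1,3): δ = 55.67°  ·
  (1,4): δ = 1.03°  ✓
  (1,5): δ = 67.30°  ·
  (2,3): δ = 123.53°  ·
  (2,4): δ = 68.88°  ·
  (2,5): δ = 0.56°  ✓
  (3,4): δ = 125.35°  ·
  (3,5): δ = 57.03°  ·
  (4,5): δ = 111.67°  ·
antipodal pairs: 3

count = 3; pairs: (0,3), (1,4), (2,5)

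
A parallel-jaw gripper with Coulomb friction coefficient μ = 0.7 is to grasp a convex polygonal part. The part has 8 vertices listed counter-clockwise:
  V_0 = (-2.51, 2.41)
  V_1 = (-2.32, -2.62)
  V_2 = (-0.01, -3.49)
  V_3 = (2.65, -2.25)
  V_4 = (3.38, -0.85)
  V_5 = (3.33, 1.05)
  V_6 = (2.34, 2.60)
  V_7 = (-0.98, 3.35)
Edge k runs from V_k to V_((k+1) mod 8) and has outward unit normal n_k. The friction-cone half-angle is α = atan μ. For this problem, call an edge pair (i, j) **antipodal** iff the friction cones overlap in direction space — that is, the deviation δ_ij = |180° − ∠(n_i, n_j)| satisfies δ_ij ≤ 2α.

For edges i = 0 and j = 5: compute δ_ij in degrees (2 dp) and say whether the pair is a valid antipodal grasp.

α = atan 0.7 = 34.99°;  2α = 69.98°
edge 0: e_0 = (+0.19, -5.03);  n_0 = (-0.9993, -0.0377)
edge 5: e_5 = (-0.99, +1.55);  n_5 = (+0.8428, +0.5383)
∠(n_0, n_5) = 149.60°
δ = |180° − 149.60°| = 30.40°
30.40° ≤ 2α = 69.98°  →  valid

δ = 30.40°, valid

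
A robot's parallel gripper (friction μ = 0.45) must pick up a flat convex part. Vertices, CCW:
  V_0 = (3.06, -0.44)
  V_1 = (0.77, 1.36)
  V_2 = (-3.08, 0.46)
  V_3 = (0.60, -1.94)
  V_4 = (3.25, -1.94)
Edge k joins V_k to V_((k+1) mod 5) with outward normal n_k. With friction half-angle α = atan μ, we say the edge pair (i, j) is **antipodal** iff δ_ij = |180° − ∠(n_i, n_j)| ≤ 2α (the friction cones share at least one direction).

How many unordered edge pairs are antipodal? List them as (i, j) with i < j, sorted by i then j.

α = atan 0.45 = 24.23°;  2α = 48.46°
n_0 = (+0.6180, +0.7862)
n_1 = (-0.2276, +0.9737)
n_2 = (-0.5463, -0.8376)
n_3 = (+0.0000, -1.0000)
n_4 = (+0.9921, +0.1257)
  (0,1): δ = 128.67°  ·
  (0,2): δ = 5.06°  ✓
  (0,3): δ = 38.17°  ✓
  (0,4): δ = 135.39°  ·
  (1,2): δ = 46.27°  ✓
  (1,3): δ = 13.16°  ✓
  (1,4): δ = 84.06°  ·
  (2,3): δ = 146.89°  ·
  (2,4): δ = 49.67°  ·
  (3,4): δ = 82.78°  ·
antipodal pairs: 4

count = 4; pairs: (0,2), (0,3), (1,2), (1,3)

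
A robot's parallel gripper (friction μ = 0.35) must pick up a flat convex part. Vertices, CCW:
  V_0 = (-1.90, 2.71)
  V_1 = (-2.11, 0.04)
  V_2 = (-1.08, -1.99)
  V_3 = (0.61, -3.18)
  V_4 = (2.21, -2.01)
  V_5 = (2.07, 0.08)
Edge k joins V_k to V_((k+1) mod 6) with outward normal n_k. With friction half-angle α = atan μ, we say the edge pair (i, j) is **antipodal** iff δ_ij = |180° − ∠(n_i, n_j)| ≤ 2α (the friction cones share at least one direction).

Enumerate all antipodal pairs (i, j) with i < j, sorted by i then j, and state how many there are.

α = atan 0.35 = 19.29°;  2α = 38.58°
n_0 = (-0.9969, +0.0784)
n_1 = (-0.8918, -0.4525)
n_2 = (-0.5757, -0.8176)
n_3 = (+0.5903, -0.8072)
n_4 = (+0.9978, +0.0668)
n_5 = (+0.5523, +0.8337)
  (0,1): δ = 148.60°  ·
  (0,2): δ = 120.65°  ·
  (0,3): δ = 49.33°  ·
  (0,4): δ = 8.33°  ✓
  (0,5): δ = 60.97°  ·
  (1,2): δ = 152.05°  ·
  (1,3): δ = 80.73°  ·
  (1,4): δ = 23.07°  ✓
  (1,5): δ = 29.57°  ✓
  (2,3): δ = 108.67°  ·
  (2,4): δ = 51.02°  ·
  (2,5): δ = 1.63°  ✓
  (3,4): δ = 122.34°  ·
  (3,5): δ = 69.70°  ·
  (4,5): δ = 127.36°  ·
antipodal pairs: 4

count = 4; pairs: (0,4), (1,4), (1,5), (2,5)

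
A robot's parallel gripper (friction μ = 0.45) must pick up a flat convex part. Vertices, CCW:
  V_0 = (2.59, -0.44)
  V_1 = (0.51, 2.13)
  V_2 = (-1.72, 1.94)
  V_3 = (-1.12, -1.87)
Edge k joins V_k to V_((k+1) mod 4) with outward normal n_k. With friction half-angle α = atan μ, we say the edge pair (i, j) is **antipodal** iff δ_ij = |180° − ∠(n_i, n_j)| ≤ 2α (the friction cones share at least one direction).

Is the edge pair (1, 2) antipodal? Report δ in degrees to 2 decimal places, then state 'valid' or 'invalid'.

δ = 85.92°, invalid

α = atan 0.45 = 24.23°;  2α = 48.46°
edge 1: e_1 = (-2.23, -0.19);  n_1 = (-0.0849, +0.9964)
edge 2: e_2 = (+0.60, -3.81);  n_2 = (-0.9878, -0.1556)
∠(n_1, n_2) = 94.08°
δ = |180° − 94.08°| = 85.92°
85.92° > 2α = 48.46°  →  invalid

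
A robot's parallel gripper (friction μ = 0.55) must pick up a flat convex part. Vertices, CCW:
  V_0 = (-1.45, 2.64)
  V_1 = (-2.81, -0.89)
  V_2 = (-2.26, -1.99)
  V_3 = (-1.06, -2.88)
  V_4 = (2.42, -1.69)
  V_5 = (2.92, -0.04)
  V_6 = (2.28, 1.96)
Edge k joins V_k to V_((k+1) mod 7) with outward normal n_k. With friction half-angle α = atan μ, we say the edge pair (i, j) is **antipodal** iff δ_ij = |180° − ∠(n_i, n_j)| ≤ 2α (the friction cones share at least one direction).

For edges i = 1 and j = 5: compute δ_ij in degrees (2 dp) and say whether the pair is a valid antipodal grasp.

α = atan 0.55 = 28.81°;  2α = 57.62°
edge 1: e_1 = (+0.55, -1.10);  n_1 = (-0.8944, -0.4472)
edge 5: e_5 = (-0.64, +2.00);  n_5 = (+0.9524, +0.3048)
∠(n_1, n_5) = 171.18°
δ = |180° − 171.18°| = 8.82°
8.82° ≤ 2α = 57.62°  →  valid

δ = 8.82°, valid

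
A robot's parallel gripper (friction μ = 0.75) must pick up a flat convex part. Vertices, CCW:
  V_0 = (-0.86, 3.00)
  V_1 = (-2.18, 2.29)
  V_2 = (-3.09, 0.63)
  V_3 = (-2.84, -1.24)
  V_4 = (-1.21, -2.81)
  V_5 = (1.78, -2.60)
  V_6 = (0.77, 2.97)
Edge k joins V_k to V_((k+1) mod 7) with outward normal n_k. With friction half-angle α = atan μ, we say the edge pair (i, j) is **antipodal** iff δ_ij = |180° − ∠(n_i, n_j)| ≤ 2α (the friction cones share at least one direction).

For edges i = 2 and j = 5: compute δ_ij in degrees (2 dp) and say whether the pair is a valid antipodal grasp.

δ = 2.66°, valid

α = atan 0.75 = 36.87°;  2α = 73.74°
edge 2: e_2 = (+0.25, -1.87);  n_2 = (-0.9912, -0.1325)
edge 5: e_5 = (-1.01, +5.57);  n_5 = (+0.9840, +0.1784)
∠(n_2, n_5) = 177.34°
δ = |180° − 177.34°| = 2.66°
2.66° ≤ 2α = 73.74°  →  valid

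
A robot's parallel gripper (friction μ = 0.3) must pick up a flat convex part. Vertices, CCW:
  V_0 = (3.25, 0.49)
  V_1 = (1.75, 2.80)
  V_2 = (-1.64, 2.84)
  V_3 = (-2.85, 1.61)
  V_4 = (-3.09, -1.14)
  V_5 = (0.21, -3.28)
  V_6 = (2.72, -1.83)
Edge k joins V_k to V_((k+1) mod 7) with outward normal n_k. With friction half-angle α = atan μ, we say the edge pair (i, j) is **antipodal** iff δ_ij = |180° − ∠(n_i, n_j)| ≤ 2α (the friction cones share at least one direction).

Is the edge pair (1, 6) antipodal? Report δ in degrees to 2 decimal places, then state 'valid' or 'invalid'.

α = atan 0.3 = 16.70°;  2α = 33.40°
edge 1: e_1 = (-3.39, +0.04);  n_1 = (+0.0118, +0.9999)
edge 6: e_6 = (+0.53, +2.32);  n_6 = (+0.9749, -0.2227)
∠(n_1, n_6) = 102.19°
δ = |180° − 102.19°| = 77.81°
77.81° > 2α = 33.40°  →  invalid

δ = 77.81°, invalid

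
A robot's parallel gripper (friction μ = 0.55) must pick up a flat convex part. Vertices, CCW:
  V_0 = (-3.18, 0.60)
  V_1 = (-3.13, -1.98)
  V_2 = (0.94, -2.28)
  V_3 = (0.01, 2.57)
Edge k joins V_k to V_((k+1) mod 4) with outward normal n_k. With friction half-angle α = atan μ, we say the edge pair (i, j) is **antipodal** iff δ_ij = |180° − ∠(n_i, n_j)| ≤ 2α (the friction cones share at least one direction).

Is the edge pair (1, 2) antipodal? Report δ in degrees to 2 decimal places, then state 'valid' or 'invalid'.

δ = 74.93°, invalid

α = atan 0.55 = 28.81°;  2α = 57.62°
edge 1: e_1 = (+4.07, -0.30);  n_1 = (-0.0735, -0.9973)
edge 2: e_2 = (-0.93, +4.85);  n_2 = (+0.9821, +0.1883)
∠(n_1, n_2) = 105.07°
δ = |180° − 105.07°| = 74.93°
74.93° > 2α = 57.62°  →  invalid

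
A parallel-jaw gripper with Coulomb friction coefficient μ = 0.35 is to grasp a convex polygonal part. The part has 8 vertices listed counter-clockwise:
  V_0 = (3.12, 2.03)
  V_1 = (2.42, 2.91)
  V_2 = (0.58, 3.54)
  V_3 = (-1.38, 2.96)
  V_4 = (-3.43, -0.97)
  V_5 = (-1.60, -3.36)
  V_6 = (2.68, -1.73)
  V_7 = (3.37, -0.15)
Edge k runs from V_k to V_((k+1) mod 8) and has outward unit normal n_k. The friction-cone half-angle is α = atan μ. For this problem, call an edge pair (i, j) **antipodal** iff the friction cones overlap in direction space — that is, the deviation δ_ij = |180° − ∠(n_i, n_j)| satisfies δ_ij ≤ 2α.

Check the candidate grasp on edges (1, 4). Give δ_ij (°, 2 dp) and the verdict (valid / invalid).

δ = 33.66°, valid

α = atan 0.35 = 19.29°;  2α = 38.58°
edge 1: e_1 = (-1.84, +0.63);  n_1 = (+0.3239, +0.9461)
edge 4: e_4 = (+1.83, -2.39);  n_4 = (-0.7940, -0.6079)
∠(n_1, n_4) = 146.34°
δ = |180° − 146.34°| = 33.66°
33.66° ≤ 2α = 38.58°  →  valid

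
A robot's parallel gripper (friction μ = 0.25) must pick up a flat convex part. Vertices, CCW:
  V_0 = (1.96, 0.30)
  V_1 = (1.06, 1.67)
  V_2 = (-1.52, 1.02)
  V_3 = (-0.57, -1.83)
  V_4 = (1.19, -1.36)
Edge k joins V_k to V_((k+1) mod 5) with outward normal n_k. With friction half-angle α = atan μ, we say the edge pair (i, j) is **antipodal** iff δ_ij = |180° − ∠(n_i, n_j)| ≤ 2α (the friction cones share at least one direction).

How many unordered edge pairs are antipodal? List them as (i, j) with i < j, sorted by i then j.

α = atan 0.25 = 14.04°;  2α = 28.07°
n_0 = (+0.8358, +0.5491)
n_1 = (-0.2443, +0.9697)
n_2 = (-0.9487, -0.3162)
n_3 = (+0.2580, -0.9661)
n_4 = (+0.9072, -0.4208)
  (0,1): δ = 109.16°  ·
  (0,2): δ = 14.87°  ✓
  (0,3): δ = 71.65°  ·
  (0,4): δ = 121.81°  ·
  (1,2): δ = 85.71°  ·
  (1,3): δ = 0.81°  ✓
  (1,4): δ = 50.97°  ·
  (2,3): δ = 93.48°  ·
  (2,4): δ = 43.32°  ·
  (3,4): δ = 129.84°  ·
antipodal pairs: 2

count = 2; pairs: (0,2), (1,3)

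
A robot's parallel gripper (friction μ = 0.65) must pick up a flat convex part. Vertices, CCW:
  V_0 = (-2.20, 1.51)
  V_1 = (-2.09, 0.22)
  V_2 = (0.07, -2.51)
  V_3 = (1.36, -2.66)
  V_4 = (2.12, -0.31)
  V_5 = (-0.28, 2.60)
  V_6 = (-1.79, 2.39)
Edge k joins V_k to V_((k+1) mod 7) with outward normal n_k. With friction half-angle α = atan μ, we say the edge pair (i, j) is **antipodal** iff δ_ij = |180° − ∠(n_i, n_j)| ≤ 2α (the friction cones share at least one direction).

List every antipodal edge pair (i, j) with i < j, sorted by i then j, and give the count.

count = 10; pairs: (0,3), (0,4), (1,3), (1,4), (1,5), (2,4), (2,5), (3,5), (3,6), (4,6)

α = atan 0.65 = 33.02°;  2α = 66.05°
n_0 = (-0.9964, -0.0850)
n_1 = (-0.7842, -0.6205)
n_2 = (-0.1155, -0.9933)
n_3 = (+0.9515, -0.3077)
n_4 = (+0.7715, +0.6363)
n_5 = (-0.1377, +0.9905)
n_6 = (-0.9064, +0.4223)
  (0,1): δ = 146.52°  ·
  (0,2): δ = 101.51°  ·
  (0,3): δ = 22.80°  ✓
  (0,4): δ = 34.64°  ✓
  (0,5): δ = 93.04°  ·
  (0,6): δ = 150.14°  ·
  (1,2): δ = 134.98°  ·
  (1,3): δ = 56.27°  ✓
  (1,4): δ = 1.16°  ✓
  (1,5): δ = 59.57°  ✓
  (1,6): δ = 116.67°  ·
  (2,3): δ = 101.29°  ·
  (2,4): δ = 43.85°  ✓
  (2,5): δ = 14.55°  ✓
  (2,6): δ = 71.65°  ·
  (3,4): δ = 122.56°  ·
  (3,5): δ = 64.16°  ✓
  (3,6): δ = 7.06°  ✓
  (4,5): δ = 121.60°  ·
  (4,6): δ = 64.50°  ✓
  (5,6): δ = 122.90°  ·
antipodal pairs: 10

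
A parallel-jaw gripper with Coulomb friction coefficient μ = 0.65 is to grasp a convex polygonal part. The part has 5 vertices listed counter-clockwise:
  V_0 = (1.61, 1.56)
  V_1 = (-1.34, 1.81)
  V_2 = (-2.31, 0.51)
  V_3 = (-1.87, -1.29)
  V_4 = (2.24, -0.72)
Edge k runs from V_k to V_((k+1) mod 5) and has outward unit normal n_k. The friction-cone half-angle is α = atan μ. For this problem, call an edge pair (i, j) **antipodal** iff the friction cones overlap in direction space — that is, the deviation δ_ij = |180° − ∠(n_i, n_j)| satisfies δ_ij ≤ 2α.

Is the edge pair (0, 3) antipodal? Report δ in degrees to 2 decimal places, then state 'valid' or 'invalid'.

α = atan 0.65 = 33.02°;  2α = 66.05°
edge 0: e_0 = (-2.95, +0.25);  n_0 = (+0.0844, +0.9964)
edge 3: e_3 = (+4.11, +0.57);  n_3 = (+0.1374, -0.9905)
∠(n_0, n_3) = 167.26°
δ = |180° − 167.26°| = 12.74°
12.74° ≤ 2α = 66.05°  →  valid

δ = 12.74°, valid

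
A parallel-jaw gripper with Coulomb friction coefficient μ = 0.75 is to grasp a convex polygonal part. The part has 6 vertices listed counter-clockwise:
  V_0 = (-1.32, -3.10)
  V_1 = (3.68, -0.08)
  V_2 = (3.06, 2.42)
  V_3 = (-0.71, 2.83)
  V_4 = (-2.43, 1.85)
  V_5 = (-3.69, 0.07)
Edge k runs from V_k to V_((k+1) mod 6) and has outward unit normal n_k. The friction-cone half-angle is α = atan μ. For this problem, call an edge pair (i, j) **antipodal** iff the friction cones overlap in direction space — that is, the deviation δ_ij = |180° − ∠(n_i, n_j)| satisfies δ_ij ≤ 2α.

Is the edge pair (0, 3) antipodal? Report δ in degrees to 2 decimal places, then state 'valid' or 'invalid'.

δ = 1.46°, valid

α = atan 0.75 = 36.87°;  2α = 73.74°
edge 0: e_0 = (+5.00, +3.02);  n_0 = (+0.5170, -0.8560)
edge 3: e_3 = (-1.72, -0.98);  n_3 = (-0.4951, +0.8689)
∠(n_0, n_3) = 178.54°
δ = |180° − 178.54°| = 1.46°
1.46° ≤ 2α = 73.74°  →  valid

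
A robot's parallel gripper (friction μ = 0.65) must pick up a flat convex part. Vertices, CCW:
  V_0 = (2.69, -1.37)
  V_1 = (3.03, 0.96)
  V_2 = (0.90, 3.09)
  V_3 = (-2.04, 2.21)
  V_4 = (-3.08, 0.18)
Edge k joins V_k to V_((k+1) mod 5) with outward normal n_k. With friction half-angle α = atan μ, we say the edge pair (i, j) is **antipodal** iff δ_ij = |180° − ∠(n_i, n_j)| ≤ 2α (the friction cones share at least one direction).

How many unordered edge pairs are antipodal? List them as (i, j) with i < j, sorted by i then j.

count = 4; pairs: (0,2), (0,3), (1,4), (2,4)

α = atan 0.65 = 33.02°;  2α = 66.05°
n_0 = (+0.9895, -0.1444)
n_1 = (+0.7071, +0.7071)
n_2 = (-0.2867, +0.9580)
n_3 = (-0.8900, +0.4560)
n_4 = (-0.2594, -0.9658)
  (0,1): δ = 126.70°  ·
  (0,2): δ = 65.03°  ✓
  (0,3): δ = 18.82°  ✓
  (0,4): δ = 83.27°  ·
  (1,2): δ = 118.34°  ·
  (1,3): δ = 72.13°  ·
  (1,4): δ = 29.96°  ✓
  (2,3): δ = 133.79°  ·
  (2,4): δ = 31.70°  ✓
  (3,4): δ = 77.91°  ·
antipodal pairs: 4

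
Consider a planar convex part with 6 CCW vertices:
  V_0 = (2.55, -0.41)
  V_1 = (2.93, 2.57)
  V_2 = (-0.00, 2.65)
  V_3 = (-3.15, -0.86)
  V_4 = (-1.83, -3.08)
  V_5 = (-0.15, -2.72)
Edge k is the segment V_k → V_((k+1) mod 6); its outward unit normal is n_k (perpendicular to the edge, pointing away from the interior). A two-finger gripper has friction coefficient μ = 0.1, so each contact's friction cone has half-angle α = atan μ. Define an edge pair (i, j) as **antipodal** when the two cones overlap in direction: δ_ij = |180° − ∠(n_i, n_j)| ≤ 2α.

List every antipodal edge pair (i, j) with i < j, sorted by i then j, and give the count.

count = 1; pairs: (2,5)

α = atan 0.1 = 5.71°;  2α = 11.42°
n_0 = (+0.9920, -0.1265)
n_1 = (+0.0273, +0.9996)
n_2 = (-0.7442, +0.6679)
n_3 = (-0.8595, -0.5111)
n_4 = (+0.2095, -0.9778)
n_5 = (+0.6501, -0.7599)
  (0,1): δ = 84.30°  ·
  (0,2): δ = 34.64°  ·
  (0,3): δ = 38.00°  ·
  (0,4): δ = 109.36°  ·
  (0,5): δ = 137.82°  ·
  (1,2): δ = 130.34°  ·
  (1,3): δ = 57.70°  ·
  (1,4): δ = 13.66°  ·
  (1,5): δ = 42.11°  ·
  (2,3): δ = 107.36°  ·
  (2,4): δ = 36.00°  ·
  (2,5): δ = 7.55°  ✓
  (3,4): δ = 108.64°  ·
  (3,5): δ = 80.19°  ·
  (4,5): δ = 151.55°  ·
antipodal pairs: 1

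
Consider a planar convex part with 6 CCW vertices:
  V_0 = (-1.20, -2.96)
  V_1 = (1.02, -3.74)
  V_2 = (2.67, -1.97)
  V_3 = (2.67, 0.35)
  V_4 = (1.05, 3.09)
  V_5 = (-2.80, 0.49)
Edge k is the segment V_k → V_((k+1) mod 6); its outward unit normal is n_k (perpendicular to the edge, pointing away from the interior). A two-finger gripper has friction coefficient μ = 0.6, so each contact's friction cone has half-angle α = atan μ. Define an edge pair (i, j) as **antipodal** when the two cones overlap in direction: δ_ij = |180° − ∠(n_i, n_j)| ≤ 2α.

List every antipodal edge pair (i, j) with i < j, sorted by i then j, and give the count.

count = 6; pairs: (0,3), (0,4), (1,4), (2,4), (2,5), (3,5)

α = atan 0.6 = 30.96°;  2α = 61.93°
n_0 = (-0.3315, -0.9435)
n_1 = (+0.7315, -0.6819)
n_2 = (+1.0000, -0.0000)
n_3 = (+0.8608, +0.5089)
n_4 = (-0.5597, +0.8287)
n_5 = (-0.9072, -0.4207)
  (0,1): δ = 113.63°  ·
  (0,2): δ = 70.64°  ·
  (0,3): δ = 40.05°  ✓
  (0,4): δ = 53.39°  ✓
  (0,5): δ = 134.24°  ·
  (1,2): δ = 137.01°  ·
  (1,3): δ = 106.42°  ·
  (1,4): δ = 12.98°  ✓
  (1,5): δ = 67.87°  ·
  (2,3): δ = 149.41°  ·
  (2,4): δ = 55.97°  ✓
  (2,5): δ = 24.88°  ✓
  (3,4): δ = 86.56°  ·
  (3,5): δ = 5.71°  ✓
  (4,5): δ = 99.15°  ·
antipodal pairs: 6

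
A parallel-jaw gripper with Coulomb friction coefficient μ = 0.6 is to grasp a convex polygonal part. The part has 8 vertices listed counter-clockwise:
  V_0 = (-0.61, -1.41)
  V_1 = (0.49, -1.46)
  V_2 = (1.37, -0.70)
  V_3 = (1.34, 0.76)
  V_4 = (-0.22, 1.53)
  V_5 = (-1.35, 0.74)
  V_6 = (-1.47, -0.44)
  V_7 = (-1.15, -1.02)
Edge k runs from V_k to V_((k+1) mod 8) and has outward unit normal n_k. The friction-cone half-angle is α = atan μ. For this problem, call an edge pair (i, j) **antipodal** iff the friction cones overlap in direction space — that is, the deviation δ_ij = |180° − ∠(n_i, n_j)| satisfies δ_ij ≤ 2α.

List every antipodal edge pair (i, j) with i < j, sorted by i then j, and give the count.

α = atan 0.6 = 30.96°;  2α = 61.93°
n_0 = (-0.0454, -0.9990)
n_1 = (+0.6536, -0.7568)
n_2 = (+0.9998, +0.0205)
n_3 = (+0.4426, +0.8967)
n_4 = (-0.5730, +0.8196)
n_5 = (-0.9949, +0.1012)
n_6 = (-0.8756, -0.4831)
n_7 = (-0.5855, -0.8107)
  (0,1): δ = 136.58°  ·
  (0,2): δ = 86.22°  ·
  (0,3): δ = 23.67°  ✓
  (0,4): δ = 37.56°  ✓
  (0,5): δ = 86.80°  ·
  (0,6): δ = 121.49°  ·
  (0,7): δ = 146.76°  ·
  (1,2): δ = 129.64°  ·
  (1,3): δ = 67.09°  ·
  (1,4): δ = 5.86°  ✓
  (1,5): δ = 43.38°  ✓
  (1,6): δ = 78.07°  ·
  (1,7): δ = 103.35°  ·
  (2,3): δ = 117.45°  ·
  (2,4): δ = 56.22°  ✓
  (2,5): δ = 6.98°  ✓
  (2,6): δ = 27.71°  ✓
  (2,7): δ = 52.99°  ✓
  (3,4): δ = 118.77°  ·
  (3,5): δ = 69.54°  ·
  (3,6): δ = 34.84°  ✓
  (3,7): δ = 9.57°  ✓
  (4,5): δ = 130.76°  ·
  (4,6): δ = 96.07°  ·
  (4,7): δ = 70.80°  ·
  (5,6): δ = 145.31°  ·
  (5,7): δ = 120.03°  ·
  (6,7): δ = 154.72°  ·
antipodal pairs: 10

count = 10; pairs: (0,3), (0,4), (1,4), (1,5), (2,4), (2,5), (2,6), (2,7), (3,6), (3,7)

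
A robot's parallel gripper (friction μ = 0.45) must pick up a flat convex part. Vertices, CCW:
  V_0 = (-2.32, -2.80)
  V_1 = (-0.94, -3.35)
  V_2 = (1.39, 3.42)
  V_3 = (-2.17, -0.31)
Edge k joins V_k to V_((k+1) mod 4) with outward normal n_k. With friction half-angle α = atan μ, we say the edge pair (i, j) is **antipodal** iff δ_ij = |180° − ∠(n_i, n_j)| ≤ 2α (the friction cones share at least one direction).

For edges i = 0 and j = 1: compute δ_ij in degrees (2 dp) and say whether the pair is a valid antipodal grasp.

δ = 87.26°, invalid

α = atan 0.45 = 24.23°;  2α = 48.46°
edge 0: e_0 = (+1.38, -0.55);  n_0 = (-0.3702, -0.9289)
edge 1: e_1 = (+2.33, +6.77);  n_1 = (+0.9456, -0.3254)
∠(n_0, n_1) = 92.74°
δ = |180° − 92.74°| = 87.26°
87.26° > 2α = 48.46°  →  invalid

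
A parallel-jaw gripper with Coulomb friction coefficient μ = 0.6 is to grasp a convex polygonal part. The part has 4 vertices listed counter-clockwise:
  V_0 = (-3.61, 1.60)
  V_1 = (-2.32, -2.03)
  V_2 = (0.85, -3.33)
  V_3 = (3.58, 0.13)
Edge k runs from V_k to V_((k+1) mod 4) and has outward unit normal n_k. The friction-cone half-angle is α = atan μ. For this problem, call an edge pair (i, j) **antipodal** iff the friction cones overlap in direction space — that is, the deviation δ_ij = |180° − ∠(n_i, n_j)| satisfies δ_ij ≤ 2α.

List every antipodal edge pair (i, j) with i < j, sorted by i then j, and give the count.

count = 3; pairs: (0,2), (0,3), (1,3)

α = atan 0.6 = 30.96°;  2α = 61.93°
n_0 = (-0.9423, -0.3349)
n_1 = (-0.3794, -0.9252)
n_2 = (+0.7851, -0.6194)
n_3 = (+0.2003, +0.9797)
  (0,1): δ = 131.86°  ·
  (0,2): δ = 57.84°  ✓
  (0,3): δ = 58.88°  ✓
  (1,2): δ = 105.98°  ·
  (1,3): δ = 10.74°  ✓
  (2,3): δ = 63.28°  ·
antipodal pairs: 3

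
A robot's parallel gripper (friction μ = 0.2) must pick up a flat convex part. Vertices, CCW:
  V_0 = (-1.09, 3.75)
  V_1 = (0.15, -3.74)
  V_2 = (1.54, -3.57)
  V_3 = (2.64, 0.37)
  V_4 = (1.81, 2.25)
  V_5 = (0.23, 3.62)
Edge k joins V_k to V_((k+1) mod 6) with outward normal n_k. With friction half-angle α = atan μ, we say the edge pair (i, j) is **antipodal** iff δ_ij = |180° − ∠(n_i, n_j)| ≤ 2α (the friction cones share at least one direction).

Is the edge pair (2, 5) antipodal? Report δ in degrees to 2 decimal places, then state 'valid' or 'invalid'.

α = atan 0.2 = 11.31°;  2α = 22.62°
edge 2: e_2 = (+1.10, +3.94);  n_2 = (+0.9632, -0.2689)
edge 5: e_5 = (-1.32, +0.13);  n_5 = (+0.0980, +0.9952)
∠(n_2, n_5) = 99.97°
δ = |180° − 99.97°| = 80.03°
80.03° > 2α = 22.62°  →  invalid

δ = 80.03°, invalid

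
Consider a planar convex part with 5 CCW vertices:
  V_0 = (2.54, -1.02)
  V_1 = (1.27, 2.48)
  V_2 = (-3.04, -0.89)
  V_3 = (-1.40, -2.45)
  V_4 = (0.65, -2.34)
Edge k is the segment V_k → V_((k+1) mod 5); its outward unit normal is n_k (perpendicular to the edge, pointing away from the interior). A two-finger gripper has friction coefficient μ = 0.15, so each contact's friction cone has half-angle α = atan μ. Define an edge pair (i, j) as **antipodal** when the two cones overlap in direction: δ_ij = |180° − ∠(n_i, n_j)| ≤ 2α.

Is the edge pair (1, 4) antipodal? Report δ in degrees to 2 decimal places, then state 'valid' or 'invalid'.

δ = 3.09°, valid

α = atan 0.15 = 8.53°;  2α = 17.06°
edge 1: e_1 = (-4.31, -3.37);  n_1 = (-0.6160, +0.7878)
edge 4: e_4 = (+1.89, +1.32);  n_4 = (+0.5726, -0.8198)
∠(n_1, n_4) = 176.91°
δ = |180° − 176.91°| = 3.09°
3.09° ≤ 2α = 17.06°  →  valid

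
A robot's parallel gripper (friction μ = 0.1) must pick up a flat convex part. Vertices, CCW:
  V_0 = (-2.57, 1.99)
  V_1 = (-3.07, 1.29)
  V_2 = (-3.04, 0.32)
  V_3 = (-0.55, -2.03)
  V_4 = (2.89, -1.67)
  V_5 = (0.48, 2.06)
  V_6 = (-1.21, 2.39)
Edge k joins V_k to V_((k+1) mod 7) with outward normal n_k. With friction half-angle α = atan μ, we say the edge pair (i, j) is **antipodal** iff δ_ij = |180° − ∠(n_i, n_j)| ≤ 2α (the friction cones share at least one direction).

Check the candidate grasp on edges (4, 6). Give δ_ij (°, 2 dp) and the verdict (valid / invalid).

δ = 106.48°, invalid

α = atan 0.1 = 5.71°;  2α = 11.42°
edge 4: e_4 = (-2.41, +3.73);  n_4 = (+0.8399, +0.5427)
edge 6: e_6 = (-1.36, -0.40);  n_6 = (-0.2822, +0.9594)
∠(n_4, n_6) = 73.52°
δ = |180° − 73.52°| = 106.48°
106.48° > 2α = 11.42°  →  invalid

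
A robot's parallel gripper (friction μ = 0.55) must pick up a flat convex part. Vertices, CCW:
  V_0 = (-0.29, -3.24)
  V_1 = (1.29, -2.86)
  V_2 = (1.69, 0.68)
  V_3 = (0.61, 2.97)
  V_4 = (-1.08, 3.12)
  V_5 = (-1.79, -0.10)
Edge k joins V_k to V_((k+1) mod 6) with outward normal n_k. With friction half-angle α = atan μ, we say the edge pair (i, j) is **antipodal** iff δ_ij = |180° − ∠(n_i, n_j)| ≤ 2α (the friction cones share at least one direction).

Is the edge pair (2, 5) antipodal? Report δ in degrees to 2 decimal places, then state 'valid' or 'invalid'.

α = atan 0.55 = 28.81°;  2α = 57.62°
edge 2: e_2 = (-1.08, +2.29);  n_2 = (+0.9045, +0.4266)
edge 5: e_5 = (+1.50, -3.14);  n_5 = (-0.9023, -0.4310)
∠(n_2, n_5) = 179.72°
δ = |180° − 179.72°| = 0.28°
0.28° ≤ 2α = 57.62°  →  valid

δ = 0.28°, valid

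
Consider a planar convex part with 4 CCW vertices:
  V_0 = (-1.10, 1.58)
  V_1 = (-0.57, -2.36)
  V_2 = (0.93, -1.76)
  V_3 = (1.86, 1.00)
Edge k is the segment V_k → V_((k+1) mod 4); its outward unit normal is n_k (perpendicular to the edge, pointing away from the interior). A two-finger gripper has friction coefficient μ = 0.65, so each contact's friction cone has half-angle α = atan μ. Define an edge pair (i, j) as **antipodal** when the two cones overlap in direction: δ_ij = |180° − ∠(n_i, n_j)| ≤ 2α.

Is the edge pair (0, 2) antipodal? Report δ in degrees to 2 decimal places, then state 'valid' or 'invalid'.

δ = 26.28°, valid

α = atan 0.65 = 33.02°;  2α = 66.05°
edge 0: e_0 = (+0.53, -3.94);  n_0 = (-0.9911, -0.1333)
edge 2: e_2 = (+0.93, +2.76);  n_2 = (+0.9476, -0.3193)
∠(n_0, n_2) = 153.72°
δ = |180° − 153.72°| = 26.28°
26.28° ≤ 2α = 66.05°  →  valid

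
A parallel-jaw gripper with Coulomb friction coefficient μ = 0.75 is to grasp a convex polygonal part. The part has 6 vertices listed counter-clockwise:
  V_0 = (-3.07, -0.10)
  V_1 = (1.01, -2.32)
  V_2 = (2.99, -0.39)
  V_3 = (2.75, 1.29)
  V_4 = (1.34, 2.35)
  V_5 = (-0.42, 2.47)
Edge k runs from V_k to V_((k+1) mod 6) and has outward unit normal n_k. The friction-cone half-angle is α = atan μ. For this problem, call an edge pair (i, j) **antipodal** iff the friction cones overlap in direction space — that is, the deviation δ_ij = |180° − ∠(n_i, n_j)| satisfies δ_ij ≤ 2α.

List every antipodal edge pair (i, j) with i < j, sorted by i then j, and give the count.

α = atan 0.75 = 36.87°;  2α = 73.74°
n_0 = (-0.4779, -0.8784)
n_1 = (+0.6980, -0.7161)
n_2 = (+0.9899, +0.1414)
n_3 = (+0.6009, +0.7993)
n_4 = (+0.0680, +0.9977)
n_5 = (-0.6962, +0.7179)
  (0,1): δ = 107.18°  ·
  (0,2): δ = 53.32°  ✓
  (0,3): δ = 8.38°  ✓
  (0,4): δ = 24.65°  ✓
  (0,5): δ = 72.67°  ✓
  (1,2): δ = 126.14°  ·
  (1,3): δ = 81.20°  ·
  (1,4): δ = 48.17°  ✓
  (1,5): δ = 0.15°  ✓
  (2,3): δ = 135.06°  ·
  (2,4): δ = 102.03°  ·
  (2,5): δ = 54.01°  ✓
  (3,4): δ = 146.97°  ·
  (3,5): δ = 98.94°  ·
  (4,5): δ = 131.98°  ·
antipodal pairs: 7

count = 7; pairs: (0,2), (0,3), (0,4), (0,5), (1,4), (1,5), (2,5)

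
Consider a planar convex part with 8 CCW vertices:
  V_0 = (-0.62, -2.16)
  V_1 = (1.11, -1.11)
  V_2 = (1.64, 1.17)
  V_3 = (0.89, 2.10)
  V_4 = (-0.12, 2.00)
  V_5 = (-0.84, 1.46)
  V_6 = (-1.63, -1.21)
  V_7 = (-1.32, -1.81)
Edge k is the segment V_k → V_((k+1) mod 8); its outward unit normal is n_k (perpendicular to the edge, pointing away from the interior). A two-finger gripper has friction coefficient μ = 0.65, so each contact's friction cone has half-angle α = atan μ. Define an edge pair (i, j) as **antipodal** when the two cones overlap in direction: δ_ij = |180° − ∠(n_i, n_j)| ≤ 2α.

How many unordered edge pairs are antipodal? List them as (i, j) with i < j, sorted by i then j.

α = atan 0.65 = 33.02°;  2α = 66.05°
n_0 = (+0.5188, -0.8549)
n_1 = (+0.9740, -0.2264)
n_2 = (+0.7784, +0.6278)
n_3 = (-0.0985, +0.9951)
n_4 = (-0.6000, +0.8000)
n_5 = (-0.9589, +0.2837)
n_6 = (-0.8884, -0.4590)
n_7 = (-0.4472, -0.8944)
  (0,1): δ = 134.34°  ·
  (0,2): δ = 82.37°  ·
  (0,3): δ = 25.60°  ✓
  (0,4): δ = 5.61°  ✓
  (0,5): δ = 42.26°  ✓
  (0,6): δ = 86.07°  ·
  (0,7): δ = 122.18°  ·
  (1,2): δ = 128.03°  ·
  (1,3): δ = 71.26°  ·
  (1,4): δ = 40.04°  ✓
  (1,5): δ = 3.40°  ✓
  (1,6): δ = 40.41°  ✓
  (1,7): δ = 76.52°  ·
  (2,3): δ = 123.23°  ·
  (2,4): δ = 92.01°  ·
  (2,5): δ = 55.37°  ✓
  (2,6): δ = 11.56°  ✓
  (2,7): δ = 24.55°  ✓
  (3,4): δ = 148.78°  ·
  (3,5): δ = 112.14°  ·
  (3,6): δ = 68.33°  ·
  (3,7): δ = 32.22°  ✓
  (4,5): δ = 143.35°  ·
  (4,6): δ = 99.55°  ·
  (4,7): δ = 63.43°  ✓
  (5,6): δ = 136.19°  ·
  (5,7): δ = 100.08°  ·
  (6,7): δ = 143.89°  ·
antipodal pairs: 11

count = 11; pairs: (0,3), (0,4), (0,5), (1,4), (1,5), (1,6), (2,5), (2,6), (2,7), (3,7), (4,7)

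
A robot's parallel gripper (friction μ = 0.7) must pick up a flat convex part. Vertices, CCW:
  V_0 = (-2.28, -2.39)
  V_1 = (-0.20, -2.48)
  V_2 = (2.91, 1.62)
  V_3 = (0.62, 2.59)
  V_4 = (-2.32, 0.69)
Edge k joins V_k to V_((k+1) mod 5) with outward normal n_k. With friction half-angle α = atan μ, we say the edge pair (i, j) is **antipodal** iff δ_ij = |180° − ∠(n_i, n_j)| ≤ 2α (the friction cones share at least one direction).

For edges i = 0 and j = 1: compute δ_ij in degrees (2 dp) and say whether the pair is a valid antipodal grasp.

α = atan 0.7 = 34.99°;  2α = 69.98°
edge 0: e_0 = (+2.08, -0.09);  n_0 = (-0.0432, -0.9991)
edge 1: e_1 = (+3.11, +4.10);  n_1 = (+0.7967, -0.6043)
∠(n_0, n_1) = 55.30°
δ = |180° − 55.30°| = 124.70°
124.70° > 2α = 69.98°  →  invalid

δ = 124.70°, invalid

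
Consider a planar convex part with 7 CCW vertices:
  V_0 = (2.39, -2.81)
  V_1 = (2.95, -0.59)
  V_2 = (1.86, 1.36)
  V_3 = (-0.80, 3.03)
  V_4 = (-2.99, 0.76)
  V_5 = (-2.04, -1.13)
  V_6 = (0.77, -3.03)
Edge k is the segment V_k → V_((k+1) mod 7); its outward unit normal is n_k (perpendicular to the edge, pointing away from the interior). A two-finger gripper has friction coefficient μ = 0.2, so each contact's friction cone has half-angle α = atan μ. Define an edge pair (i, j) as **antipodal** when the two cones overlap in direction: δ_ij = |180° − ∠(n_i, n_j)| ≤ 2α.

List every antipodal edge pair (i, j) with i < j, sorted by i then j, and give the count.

count = 2; pairs: (1,4), (2,5)

α = atan 0.2 = 11.31°;  2α = 22.62°
n_0 = (+0.9696, -0.2446)
n_1 = (+0.8729, +0.4879)
n_2 = (+0.5317, +0.8469)
n_3 = (-0.7197, +0.6943)
n_4 = (-0.8935, -0.4491)
n_5 = (-0.5601, -0.8284)
n_6 = (+0.1346, -0.9909)
  (0,1): δ = 136.64°  ·
  (0,2): δ = 107.96°  ·
  (0,3): δ = 29.81°  ·
  (0,4): δ = 40.84°  ·
  (0,5): δ = 70.09°  ·
  (0,6): δ = 111.89°  ·
  (1,2): δ = 151.33°  ·
  (1,3): δ = 73.18°  ·
  (1,4): δ = 2.52°  ✓
  (1,5): δ = 26.73°  ·
  (1,6): δ = 68.53°  ·
  (2,3): δ = 101.85°  ·
  (2,4): δ = 31.19°  ·
  (2,5): δ = 1.94°  ✓
  (2,6): δ = 39.86°  ·
  (3,4): δ = 109.34°  ·
  (3,5): δ = 80.09°  ·
  (3,6): δ = 38.29°  ·
  (4,5): δ = 150.75°  ·
  (4,6): δ = 108.95°  ·
  (5,6): δ = 138.20°  ·
antipodal pairs: 2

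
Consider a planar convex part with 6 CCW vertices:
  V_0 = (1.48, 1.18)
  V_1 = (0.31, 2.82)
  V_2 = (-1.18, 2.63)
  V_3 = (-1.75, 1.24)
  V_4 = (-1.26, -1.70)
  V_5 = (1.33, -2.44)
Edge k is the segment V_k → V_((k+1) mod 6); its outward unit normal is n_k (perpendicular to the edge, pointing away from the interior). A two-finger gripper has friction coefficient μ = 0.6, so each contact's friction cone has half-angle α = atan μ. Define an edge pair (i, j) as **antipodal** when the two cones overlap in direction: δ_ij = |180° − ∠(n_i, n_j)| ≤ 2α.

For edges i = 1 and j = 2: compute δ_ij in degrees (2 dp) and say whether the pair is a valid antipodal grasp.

α = atan 0.6 = 30.96°;  2α = 61.93°
edge 1: e_1 = (-1.49, -0.19);  n_1 = (-0.1265, +0.9920)
edge 2: e_2 = (-0.57, -1.39);  n_2 = (-0.9252, +0.3794)
∠(n_1, n_2) = 60.44°
δ = |180° − 60.44°| = 119.56°
119.56° > 2α = 61.93°  →  invalid

δ = 119.56°, invalid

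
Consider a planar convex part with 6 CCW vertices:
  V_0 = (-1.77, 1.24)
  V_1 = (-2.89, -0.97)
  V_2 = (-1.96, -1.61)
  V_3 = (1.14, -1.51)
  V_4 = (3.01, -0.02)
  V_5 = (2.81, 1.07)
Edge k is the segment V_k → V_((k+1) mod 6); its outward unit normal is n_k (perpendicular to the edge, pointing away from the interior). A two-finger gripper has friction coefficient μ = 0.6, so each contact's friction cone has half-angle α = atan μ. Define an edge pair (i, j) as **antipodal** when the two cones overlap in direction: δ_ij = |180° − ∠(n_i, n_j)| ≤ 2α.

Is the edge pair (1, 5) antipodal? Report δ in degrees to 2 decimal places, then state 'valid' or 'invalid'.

α = atan 0.6 = 30.96°;  2α = 61.93°
edge 1: e_1 = (+0.93, -0.64);  n_1 = (-0.5669, -0.8238)
edge 5: e_5 = (-4.58, +0.17);  n_5 = (+0.0371, +0.9993)
∠(n_1, n_5) = 147.59°
δ = |180° − 147.59°| = 32.41°
32.41° ≤ 2α = 61.93°  →  valid

δ = 32.41°, valid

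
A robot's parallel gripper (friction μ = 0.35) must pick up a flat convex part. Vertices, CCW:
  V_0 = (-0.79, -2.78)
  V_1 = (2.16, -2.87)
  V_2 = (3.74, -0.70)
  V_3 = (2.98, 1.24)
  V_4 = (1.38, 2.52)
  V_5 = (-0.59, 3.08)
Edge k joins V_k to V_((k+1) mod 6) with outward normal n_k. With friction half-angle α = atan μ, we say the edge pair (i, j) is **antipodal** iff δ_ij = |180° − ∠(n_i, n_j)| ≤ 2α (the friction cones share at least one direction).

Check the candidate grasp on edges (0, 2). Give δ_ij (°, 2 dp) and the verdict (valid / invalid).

δ = 66.86°, invalid

α = atan 0.35 = 19.29°;  2α = 38.58°
edge 0: e_0 = (+2.95, -0.09);  n_0 = (-0.0305, -0.9995)
edge 2: e_2 = (-0.76, +1.94);  n_2 = (+0.9311, +0.3648)
∠(n_0, n_2) = 113.14°
δ = |180° − 113.14°| = 66.86°
66.86° > 2α = 38.58°  →  invalid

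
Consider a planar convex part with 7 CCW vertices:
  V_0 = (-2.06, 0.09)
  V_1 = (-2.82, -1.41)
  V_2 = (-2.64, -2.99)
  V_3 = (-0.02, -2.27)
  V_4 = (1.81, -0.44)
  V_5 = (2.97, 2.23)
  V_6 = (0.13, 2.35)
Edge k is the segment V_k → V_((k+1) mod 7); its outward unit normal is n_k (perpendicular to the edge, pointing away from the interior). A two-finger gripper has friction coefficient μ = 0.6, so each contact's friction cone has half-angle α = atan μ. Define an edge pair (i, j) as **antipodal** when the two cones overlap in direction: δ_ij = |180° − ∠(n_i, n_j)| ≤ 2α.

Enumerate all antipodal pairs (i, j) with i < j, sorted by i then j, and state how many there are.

α = atan 0.6 = 30.96°;  2α = 61.93°
n_0 = (-0.8920, +0.4520)
n_1 = (-0.9936, -0.1132)
n_2 = (+0.2650, -0.9643)
n_3 = (+0.7071, -0.7071)
n_4 = (+0.9172, -0.3985)
n_5 = (+0.0422, +0.9991)
n_6 = (-0.7181, +0.6959)
  (0,1): δ = 146.63°  ·
  (0,2): δ = 47.76°  ✓
  (0,3): δ = 18.13°  ✓
  (0,4): δ = 3.39°  ✓
  (0,5): δ = 114.45°  ·
  (0,6): δ = 162.77°  ·
  (1,2): δ = 81.13°  ·
  (1,3): δ = 51.50°  ✓
  (1,4): δ = 29.98°  ✓
  (1,5): δ = 81.08°  ·
  (1,6): δ = 129.40°  ·
  (2,3): δ = 150.37°  ·
  (2,4): δ = 128.85°  ·
  (2,5): δ = 17.79°  ✓
  (2,6): δ = 30.54°  ✓
  (3,4): δ = 158.48°  ·
  (3,5): δ = 47.42°  ✓
  (3,6): δ = 0.90°  ✓
  (4,5): δ = 68.94°  ·
  (4,6): δ = 20.62°  ✓
  (5,6): δ = 131.68°  ·
antipodal pairs: 10

count = 10; pairs: (0,2), (0,3), (0,4), (1,3), (1,4), (2,5), (2,6), (3,5), (3,6), (4,6)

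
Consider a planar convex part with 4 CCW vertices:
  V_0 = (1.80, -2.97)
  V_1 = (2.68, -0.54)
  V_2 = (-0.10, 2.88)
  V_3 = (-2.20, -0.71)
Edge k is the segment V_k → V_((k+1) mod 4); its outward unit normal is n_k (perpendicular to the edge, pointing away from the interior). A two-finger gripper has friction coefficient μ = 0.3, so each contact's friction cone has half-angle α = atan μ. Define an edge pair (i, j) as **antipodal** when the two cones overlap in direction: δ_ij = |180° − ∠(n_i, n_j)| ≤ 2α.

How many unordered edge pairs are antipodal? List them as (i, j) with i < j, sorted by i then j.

count = 2; pairs: (0,2), (1,3)

α = atan 0.3 = 16.70°;  2α = 33.40°
n_0 = (+0.9402, -0.3405)
n_1 = (+0.7760, +0.6308)
n_2 = (-0.8632, +0.5049)
n_3 = (-0.4919, -0.8706)
  (0,1): δ = 120.99°  ·
  (0,2): δ = 10.42°  ✓
  (0,3): δ = 80.44°  ·
  (1,2): δ = 69.43°  ·
  (1,3): δ = 21.43°  ✓
  (2,3): δ = 89.14°  ·
antipodal pairs: 2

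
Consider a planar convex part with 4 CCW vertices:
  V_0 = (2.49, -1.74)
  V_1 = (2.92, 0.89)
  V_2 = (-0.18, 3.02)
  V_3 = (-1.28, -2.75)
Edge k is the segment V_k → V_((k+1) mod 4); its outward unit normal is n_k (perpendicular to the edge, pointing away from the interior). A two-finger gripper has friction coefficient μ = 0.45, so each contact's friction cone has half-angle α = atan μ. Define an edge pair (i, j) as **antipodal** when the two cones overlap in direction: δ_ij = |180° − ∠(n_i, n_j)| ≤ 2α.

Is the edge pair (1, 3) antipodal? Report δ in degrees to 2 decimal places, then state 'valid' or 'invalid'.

δ = 49.49°, invalid

α = atan 0.45 = 24.23°;  2α = 48.46°
edge 1: e_1 = (-3.10, +2.13);  n_1 = (+0.5663, +0.8242)
edge 3: e_3 = (+3.77, +1.01);  n_3 = (+0.2588, -0.9659)
∠(n_1, n_3) = 130.51°
δ = |180° − 130.51°| = 49.49°
49.49° > 2α = 48.46°  →  invalid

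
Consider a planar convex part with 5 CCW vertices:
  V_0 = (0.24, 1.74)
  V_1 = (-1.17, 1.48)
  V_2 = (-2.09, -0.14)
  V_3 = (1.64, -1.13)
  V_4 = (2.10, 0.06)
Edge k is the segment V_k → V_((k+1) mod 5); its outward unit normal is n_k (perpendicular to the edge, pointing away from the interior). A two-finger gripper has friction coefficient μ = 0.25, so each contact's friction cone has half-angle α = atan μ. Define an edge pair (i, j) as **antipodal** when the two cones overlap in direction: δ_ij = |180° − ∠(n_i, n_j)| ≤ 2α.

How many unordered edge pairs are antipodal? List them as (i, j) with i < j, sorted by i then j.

α = atan 0.25 = 14.04°;  2α = 28.07°
n_0 = (-0.1813, +0.9834)
n_1 = (-0.8696, +0.4938)
n_2 = (-0.2565, -0.9665)
n_3 = (+0.9327, -0.3606)
n_4 = (+0.6703, +0.7421)
  (0,1): δ = 130.04°  ·
  (0,2): δ = 25.31°  ✓
  (0,3): δ = 58.42°  ·
  (0,4): δ = 127.46°  ·
  (1,2): δ = 75.27°  ·
  (1,3): δ = 8.46°  ✓
  (1,4): δ = 77.50°  ·
  (2,3): δ = 96.27°  ·
  (2,4): δ = 27.22°  ✓
  (3,4): δ = 110.95°  ·
antipodal pairs: 3

count = 3; pairs: (0,2), (1,3), (2,4)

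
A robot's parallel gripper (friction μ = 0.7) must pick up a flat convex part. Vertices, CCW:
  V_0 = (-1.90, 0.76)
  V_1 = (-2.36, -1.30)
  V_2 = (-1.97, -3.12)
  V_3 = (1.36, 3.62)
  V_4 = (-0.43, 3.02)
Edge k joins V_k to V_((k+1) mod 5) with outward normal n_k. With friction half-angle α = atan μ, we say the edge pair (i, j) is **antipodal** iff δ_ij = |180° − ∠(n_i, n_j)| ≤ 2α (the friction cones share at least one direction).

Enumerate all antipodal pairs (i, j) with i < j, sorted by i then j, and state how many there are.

count = 4; pairs: (0,2), (1,2), (2,3), (2,4)

α = atan 0.7 = 34.99°;  2α = 69.98°
n_0 = (-0.9760, +0.2179)
n_1 = (-0.9778, -0.2095)
n_2 = (+0.8965, -0.4430)
n_3 = (-0.3178, +0.9482)
n_4 = (-0.8383, +0.5452)
  (0,1): δ = 155.32°  ·
  (0,2): δ = 13.70°  ✓
  (0,3): δ = 121.12°  ·
  (0,4): δ = 159.55°  ·
  (1,2): δ = 38.39°  ✓
  (1,3): δ = 96.44°  ·
  (1,4): δ = 134.86°  ·
  (2,3): δ = 45.18°  ✓
  (2,4): δ = 6.75°  ✓
  (3,4): δ = 141.57°  ·
antipodal pairs: 4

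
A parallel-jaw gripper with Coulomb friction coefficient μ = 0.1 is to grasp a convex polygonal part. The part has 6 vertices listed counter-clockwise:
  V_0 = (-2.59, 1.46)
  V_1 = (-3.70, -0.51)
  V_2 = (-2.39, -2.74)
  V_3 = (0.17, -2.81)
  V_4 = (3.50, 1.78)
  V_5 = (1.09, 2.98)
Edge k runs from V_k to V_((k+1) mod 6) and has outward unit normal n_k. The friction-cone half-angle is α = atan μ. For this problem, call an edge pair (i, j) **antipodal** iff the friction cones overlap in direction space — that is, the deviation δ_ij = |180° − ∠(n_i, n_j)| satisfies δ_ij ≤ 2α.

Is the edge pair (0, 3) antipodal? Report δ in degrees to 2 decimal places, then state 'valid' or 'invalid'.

α = atan 0.1 = 5.71°;  2α = 11.42°
edge 0: e_0 = (-1.11, -1.97);  n_0 = (-0.8712, +0.4909)
edge 3: e_3 = (+3.33, +4.59);  n_3 = (+0.8094, -0.5872)
∠(n_0, n_3) = 173.44°
δ = |180° − 173.44°| = 6.56°
6.56° ≤ 2α = 11.42°  →  valid

δ = 6.56°, valid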